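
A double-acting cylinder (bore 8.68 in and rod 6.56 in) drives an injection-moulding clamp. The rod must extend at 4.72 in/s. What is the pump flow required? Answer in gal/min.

Q ≈ 72.5 gal/min

Cap-side area A_cap = π/4 × (8.68 in)² = 59.17 in^2
Q = A × v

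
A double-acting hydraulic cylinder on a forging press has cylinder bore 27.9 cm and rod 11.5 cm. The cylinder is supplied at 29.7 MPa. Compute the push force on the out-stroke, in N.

F ≈ 1.82e6 N

Cap-side area A_cap = π/4 × (27.9 cm)² = 611.4 cm^2
F = P × A_cap = 29.7 MPa × A_cap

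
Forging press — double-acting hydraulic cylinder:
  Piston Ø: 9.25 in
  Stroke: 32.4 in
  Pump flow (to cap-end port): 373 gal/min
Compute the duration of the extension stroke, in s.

t ≈ 1.52 s

Cap-side area A_cap = π/4 × (9.25 in)² = 67.20 in^2
Swept volume V = A × L; t = V / Q = A·L / Q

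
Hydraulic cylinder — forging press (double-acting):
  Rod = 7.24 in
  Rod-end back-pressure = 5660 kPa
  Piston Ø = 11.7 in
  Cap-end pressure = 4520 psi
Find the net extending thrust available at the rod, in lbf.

F ≈ 4.31e5 lbf

Cap-side area A_cap = π/4 × (11.7 in)² = 107.5 in^2
Rod-side annular area A_ann = π/4 × (11.7² − 7.24²) = 66.34 in^2
Net thrust = P_cap·A_cap − P_rod·A_ann = 4.860e5 lbf − 54460 lbf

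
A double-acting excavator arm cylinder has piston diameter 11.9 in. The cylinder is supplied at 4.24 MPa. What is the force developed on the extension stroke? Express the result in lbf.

Cap-side area A_cap = π/4 × (11.9 in)² = 111.2 in^2
F = P × A_cap = 4.24 MPa × A_cap

F ≈ 68400 lbf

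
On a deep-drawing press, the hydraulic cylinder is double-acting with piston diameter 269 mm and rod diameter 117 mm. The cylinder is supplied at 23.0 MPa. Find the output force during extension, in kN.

Cap-side area A_cap = π/4 × (269 mm)² = 56830 mm^2
F = P × A_cap = 23.0 MPa × A_cap

F ≈ 1310 kN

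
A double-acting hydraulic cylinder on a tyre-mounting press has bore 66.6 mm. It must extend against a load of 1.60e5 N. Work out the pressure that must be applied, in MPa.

P ≈ 45.9 MPa

Cap-side area A_cap = π/4 × (66.6 mm)² = 3484 mm^2
P = F / A = 1.60e5 N / A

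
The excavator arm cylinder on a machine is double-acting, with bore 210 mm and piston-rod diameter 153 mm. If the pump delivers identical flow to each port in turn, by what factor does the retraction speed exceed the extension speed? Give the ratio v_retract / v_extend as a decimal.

Cap-side area A_cap = π/4 × (210 mm)² = 34640 mm^2
Rod-side annular area A_ann = π/4 × (210² − 153²) = 16250 mm^2
For equal Q, v ∝ 1/A, so v_ret/v_ext = A_cap/A_ann.

v_ret/v_ext ≈ 2.13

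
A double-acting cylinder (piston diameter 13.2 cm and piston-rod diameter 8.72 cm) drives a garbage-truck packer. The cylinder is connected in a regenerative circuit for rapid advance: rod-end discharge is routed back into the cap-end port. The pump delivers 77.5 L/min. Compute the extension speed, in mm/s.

v ≈ 216 mm/s

In regeneration the rod-end outflow joins the pump flow into the cap end, so the net volume the pump must supply per unit advance equals the rod cross-section area.
Rod cross-section A_rod = π/4 × (8.72 cm)² = 59.72 cm^2
v = Q_pump / A_rod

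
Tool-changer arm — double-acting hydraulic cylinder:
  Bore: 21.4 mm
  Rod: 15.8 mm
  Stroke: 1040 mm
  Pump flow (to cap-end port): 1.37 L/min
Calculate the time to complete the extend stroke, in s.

Cap-side area A_cap = π/4 × (21.4 mm)² = 359.7 mm^2
Swept volume V = A × L; t = V / Q = A·L / Q

t ≈ 16.4 s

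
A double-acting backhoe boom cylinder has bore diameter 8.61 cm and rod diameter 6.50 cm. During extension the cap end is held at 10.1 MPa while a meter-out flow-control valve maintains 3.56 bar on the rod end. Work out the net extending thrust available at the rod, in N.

Cap-side area A_cap = π/4 × (8.61 cm)² = 58.22 cm^2
Rod-side annular area A_ann = π/4 × (8.61² − 6.50²) = 25.04 cm^2
Net thrust = P_cap·A_cap − P_rod·A_ann = 58810 N − 891.4 N

F ≈ 57900 N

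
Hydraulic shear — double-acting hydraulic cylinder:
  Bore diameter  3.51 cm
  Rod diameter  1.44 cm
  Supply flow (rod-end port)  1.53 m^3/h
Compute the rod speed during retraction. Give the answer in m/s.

Rod-side annular area A_ann = π/4 × (3.51² − 1.44²) = 8.048 cm^2
Flow into the rod-end port fills the annular volume.
v = Q / A

v ≈ 0.528 m/s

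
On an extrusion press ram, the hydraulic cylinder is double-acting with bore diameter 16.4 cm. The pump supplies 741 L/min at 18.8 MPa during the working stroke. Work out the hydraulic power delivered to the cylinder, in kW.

Hydraulic power = P × Q

W ≈ 232 kW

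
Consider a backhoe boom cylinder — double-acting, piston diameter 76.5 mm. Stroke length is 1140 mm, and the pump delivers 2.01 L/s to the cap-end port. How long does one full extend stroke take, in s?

Cap-side area A_cap = π/4 × (76.5 mm)² = 4596 mm^2
Swept volume V = A × L; t = V / Q = A·L / Q

t ≈ 2.61 s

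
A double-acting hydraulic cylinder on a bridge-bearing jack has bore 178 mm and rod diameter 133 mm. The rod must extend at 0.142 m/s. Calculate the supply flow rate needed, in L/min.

Q ≈ 212 L/min

Cap-side area A_cap = π/4 × (178 mm)² = 24880 mm^2
Q = A × v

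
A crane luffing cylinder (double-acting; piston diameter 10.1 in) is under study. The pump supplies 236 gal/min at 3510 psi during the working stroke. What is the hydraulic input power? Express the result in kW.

W ≈ 360 kW

Hydraulic power = P × Q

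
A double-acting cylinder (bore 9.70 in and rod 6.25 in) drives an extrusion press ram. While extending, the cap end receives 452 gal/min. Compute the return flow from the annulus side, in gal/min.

Cap-side area A_cap = π/4 × (9.70 in)² = 73.90 in^2
Rod-side annular area A_ann = π/4 × (9.70² − 6.25²) = 43.22 in^2
Piston speed v = Q_in/A_cap; rod-end outflow Q_out = v × A_ann = Q_in × A_ann/A_cap.

Q_out ≈ 264 gal/min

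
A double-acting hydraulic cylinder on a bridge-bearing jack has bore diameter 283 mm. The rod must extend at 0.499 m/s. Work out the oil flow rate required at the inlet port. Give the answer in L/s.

Q ≈ 31.4 L/s

Cap-side area A_cap = π/4 × (283 mm)² = 62900 mm^2
Q = A × v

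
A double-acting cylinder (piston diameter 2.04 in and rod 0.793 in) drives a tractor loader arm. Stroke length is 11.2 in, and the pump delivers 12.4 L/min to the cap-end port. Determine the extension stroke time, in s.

Cap-side area A_cap = π/4 × (2.04 in)² = 3.269 in^2
Swept volume V = A × L; t = V / Q = A·L / Q

t ≈ 2.90 s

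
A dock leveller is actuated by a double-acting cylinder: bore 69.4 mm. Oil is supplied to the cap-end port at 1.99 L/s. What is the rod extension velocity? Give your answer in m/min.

Cap-side area A_cap = π/4 × (69.4 mm)² = 3783 mm^2
v = Q / A

v ≈ 31.6 m/min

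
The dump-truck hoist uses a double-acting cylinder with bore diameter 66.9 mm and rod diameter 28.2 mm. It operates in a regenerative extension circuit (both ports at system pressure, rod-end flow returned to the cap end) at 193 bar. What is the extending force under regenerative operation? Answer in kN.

F ≈ 12.1 kN

With equal pressure on both faces, forces on the annular region cancel; the net push is pressure × rod cross-section.
Rod cross-section A_rod = π/4 × (28.2 mm)² = 624.6 mm^2
F = P × A_rod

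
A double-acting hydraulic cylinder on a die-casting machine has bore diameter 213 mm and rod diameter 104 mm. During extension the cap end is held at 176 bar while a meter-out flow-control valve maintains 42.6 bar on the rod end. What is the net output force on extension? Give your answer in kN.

F ≈ 512 kN

Cap-side area A_cap = π/4 × (213 mm)² = 35630 mm^2
Rod-side annular area A_ann = π/4 × (213² − 104²) = 27140 mm^2
Net thrust = P_cap·A_cap − P_rod·A_ann = 627.1 kN − 115.6 kN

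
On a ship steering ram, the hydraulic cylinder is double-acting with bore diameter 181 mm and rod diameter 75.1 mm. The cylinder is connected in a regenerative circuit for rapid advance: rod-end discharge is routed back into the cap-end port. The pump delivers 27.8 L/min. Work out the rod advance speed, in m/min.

In regeneration the rod-end outflow joins the pump flow into the cap end, so the net volume the pump must supply per unit advance equals the rod cross-section area.
Rod cross-section A_rod = π/4 × (75.1 mm)² = 4430 mm^2
v = Q_pump / A_rod

v ≈ 6.28 m/min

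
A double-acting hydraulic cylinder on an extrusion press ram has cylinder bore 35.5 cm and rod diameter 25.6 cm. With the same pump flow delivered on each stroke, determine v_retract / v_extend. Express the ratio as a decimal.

Cap-side area A_cap = π/4 × (35.5 cm)² = 989.8 cm^2
Rod-side annular area A_ann = π/4 × (35.5² − 25.6²) = 475.1 cm^2
For equal Q, v ∝ 1/A, so v_ret/v_ext = A_cap/A_ann.

v_ret/v_ext ≈ 2.08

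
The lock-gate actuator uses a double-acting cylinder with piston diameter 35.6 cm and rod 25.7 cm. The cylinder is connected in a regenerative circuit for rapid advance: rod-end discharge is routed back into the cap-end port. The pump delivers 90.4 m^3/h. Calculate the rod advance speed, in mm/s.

v ≈ 484 mm/s

In regeneration the rod-end outflow joins the pump flow into the cap end, so the net volume the pump must supply per unit advance equals the rod cross-section area.
Rod cross-section A_rod = π/4 × (25.7 cm)² = 518.7 cm^2
v = Q_pump / A_rod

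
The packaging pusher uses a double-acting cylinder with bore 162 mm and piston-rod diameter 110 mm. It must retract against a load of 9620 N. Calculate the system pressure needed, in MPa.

P ≈ 0.866 MPa

Rod-side annular area A_ann = π/4 × (162² − 110²) = 11110 mm^2
Retraction: pressure acts on the annular area.
P = F / A = 9620 N / A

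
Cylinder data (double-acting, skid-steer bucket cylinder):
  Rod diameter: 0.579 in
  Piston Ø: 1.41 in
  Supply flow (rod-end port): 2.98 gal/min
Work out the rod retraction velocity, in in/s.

v ≈ 8.84 in/s

Rod-side annular area A_ann = π/4 × (1.41² − 0.579²) = 1.298 in^2
Flow into the rod-end port fills the annular volume.
v = Q / A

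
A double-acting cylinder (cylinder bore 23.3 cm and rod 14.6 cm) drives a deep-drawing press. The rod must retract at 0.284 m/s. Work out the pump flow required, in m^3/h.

Q ≈ 26.5 m^3/h

Rod-side annular area A_ann = π/4 × (23.3² − 14.6²) = 259.0 cm^2
Q = A × v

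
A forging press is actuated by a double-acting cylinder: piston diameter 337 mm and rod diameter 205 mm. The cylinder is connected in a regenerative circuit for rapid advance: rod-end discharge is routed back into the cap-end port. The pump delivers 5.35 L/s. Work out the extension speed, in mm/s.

v ≈ 162 mm/s

In regeneration the rod-end outflow joins the pump flow into the cap end, so the net volume the pump must supply per unit advance equals the rod cross-section area.
Rod cross-section A_rod = π/4 × (205 mm)² = 33010 mm^2
v = Q_pump / A_rod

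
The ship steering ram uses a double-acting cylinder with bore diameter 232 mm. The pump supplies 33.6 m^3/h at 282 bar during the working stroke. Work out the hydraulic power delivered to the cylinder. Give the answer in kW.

W ≈ 263 kW

Hydraulic power = P × Q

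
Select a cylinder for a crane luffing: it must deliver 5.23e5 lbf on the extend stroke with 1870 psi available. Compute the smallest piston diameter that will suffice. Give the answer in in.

D ≈ 18.9 in

Extension force acts on the full piston face: F = P × (π/4)D².
D = √(4F / (πP)) = √(4 × 5.23e5 lbf / (π × 1870 psi))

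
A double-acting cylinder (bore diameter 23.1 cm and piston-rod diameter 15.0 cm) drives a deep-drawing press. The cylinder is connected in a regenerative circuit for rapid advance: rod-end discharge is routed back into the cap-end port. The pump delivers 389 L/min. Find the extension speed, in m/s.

In regeneration the rod-end outflow joins the pump flow into the cap end, so the net volume the pump must supply per unit advance equals the rod cross-section area.
Rod cross-section A_rod = π/4 × (15.0 cm)² = 176.7 cm^2
v = Q_pump / A_rod

v ≈ 0.367 m/s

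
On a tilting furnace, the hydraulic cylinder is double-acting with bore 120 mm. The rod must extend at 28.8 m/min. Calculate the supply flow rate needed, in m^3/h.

Cap-side area A_cap = π/4 × (120 mm)² = 11310 mm^2
Q = A × v

Q ≈ 19.5 m^3/h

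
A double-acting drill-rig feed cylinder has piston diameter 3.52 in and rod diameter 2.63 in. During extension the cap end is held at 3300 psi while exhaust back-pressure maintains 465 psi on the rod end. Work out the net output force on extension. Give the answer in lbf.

F ≈ 30100 lbf

Cap-side area A_cap = π/4 × (3.52 in)² = 9.731 in^2
Rod-side annular area A_ann = π/4 × (3.52² − 2.63²) = 4.299 in^2
Net thrust = P_cap·A_cap − P_rod·A_ann = 32110 lbf − 1999 lbf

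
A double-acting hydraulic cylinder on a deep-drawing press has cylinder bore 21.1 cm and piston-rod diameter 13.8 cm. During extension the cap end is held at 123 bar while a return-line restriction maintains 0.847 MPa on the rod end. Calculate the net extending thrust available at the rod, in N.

Cap-side area A_cap = π/4 × (21.1 cm)² = 349.7 cm^2
Rod-side annular area A_ann = π/4 × (21.1² − 13.8²) = 200.1 cm^2
Net thrust = P_cap·A_cap − P_rod·A_ann = 4.301e5 N − 16950 N

F ≈ 4.13e5 N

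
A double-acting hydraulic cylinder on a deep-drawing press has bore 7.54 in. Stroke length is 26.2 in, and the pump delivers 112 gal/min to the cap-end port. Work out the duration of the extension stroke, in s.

Cap-side area A_cap = π/4 × (7.54 in)² = 44.65 in^2
Swept volume V = A × L; t = V / Q = A·L / Q

t ≈ 2.71 s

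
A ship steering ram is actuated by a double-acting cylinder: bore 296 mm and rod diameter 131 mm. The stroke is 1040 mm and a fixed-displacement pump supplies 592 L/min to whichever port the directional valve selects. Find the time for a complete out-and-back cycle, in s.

t ≈ 13.1 s

Cap-side area A_cap = π/4 × (296 mm)² = 68810 mm^2
Rod-side annular area A_ann = π/4 × (296² − 131²) = 55340 mm^2
t_ext = A_cap·L/Q = 7.253 s
t_ret = A_ann·L/Q = 5.833 s
t_cycle = t_ext + t_ret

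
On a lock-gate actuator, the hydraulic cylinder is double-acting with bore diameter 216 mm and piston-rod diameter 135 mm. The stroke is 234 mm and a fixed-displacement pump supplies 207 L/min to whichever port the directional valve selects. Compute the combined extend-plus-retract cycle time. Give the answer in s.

Cap-side area A_cap = π/4 × (216 mm)² = 36640 mm^2
Rod-side annular area A_ann = π/4 × (216² − 135²) = 22330 mm^2
t_ext = A_cap·L/Q = 2.485 s
t_ret = A_ann·L/Q = 1.515 s
t_cycle = t_ext + t_ret

t ≈ 4.00 s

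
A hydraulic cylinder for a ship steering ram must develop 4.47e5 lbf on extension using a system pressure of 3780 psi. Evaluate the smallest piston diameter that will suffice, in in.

Extension force acts on the full piston face: F = P × (π/4)D².
D = √(4F / (πP)) = √(4 × 4.47e5 lbf / (π × 3780 psi))

D ≈ 12.3 in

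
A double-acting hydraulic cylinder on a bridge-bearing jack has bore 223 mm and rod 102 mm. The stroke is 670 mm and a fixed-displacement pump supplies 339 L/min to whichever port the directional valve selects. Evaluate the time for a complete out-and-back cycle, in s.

t ≈ 8.29 s

Cap-side area A_cap = π/4 × (223 mm)² = 39060 mm^2
Rod-side annular area A_ann = π/4 × (223² − 102²) = 30890 mm^2
t_ext = A_cap·L/Q = 4.632 s
t_ret = A_ann·L/Q = 3.663 s
t_cycle = t_ext + t_ret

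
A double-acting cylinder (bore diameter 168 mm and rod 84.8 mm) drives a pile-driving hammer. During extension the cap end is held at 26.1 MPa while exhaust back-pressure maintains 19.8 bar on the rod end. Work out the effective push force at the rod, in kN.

Cap-side area A_cap = π/4 × (168 mm)² = 22170 mm^2
Rod-side annular area A_ann = π/4 × (168² − 84.8²) = 16520 mm^2
Net thrust = P_cap·A_cap − P_rod·A_ann = 578.6 kN − 32.71 kN

F ≈ 546 kN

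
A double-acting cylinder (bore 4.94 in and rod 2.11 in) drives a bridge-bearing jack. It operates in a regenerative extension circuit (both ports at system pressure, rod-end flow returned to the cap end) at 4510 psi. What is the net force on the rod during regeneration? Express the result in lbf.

F ≈ 15800 lbf

With equal pressure on both faces, forces on the annular region cancel; the net push is pressure × rod cross-section.
Rod cross-section A_rod = π/4 × (2.11 in)² = 3.497 in^2
F = P × A_rod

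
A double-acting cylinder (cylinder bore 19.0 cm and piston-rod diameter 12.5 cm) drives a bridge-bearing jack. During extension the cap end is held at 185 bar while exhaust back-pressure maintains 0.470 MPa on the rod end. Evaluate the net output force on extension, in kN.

Cap-side area A_cap = π/4 × (19.0 cm)² = 283.5 cm^2
Rod-side annular area A_ann = π/4 × (19.0² − 12.5²) = 160.8 cm^2
Net thrust = P_cap·A_cap − P_rod·A_ann = 524.5 kN − 7.558 kN

F ≈ 517 kN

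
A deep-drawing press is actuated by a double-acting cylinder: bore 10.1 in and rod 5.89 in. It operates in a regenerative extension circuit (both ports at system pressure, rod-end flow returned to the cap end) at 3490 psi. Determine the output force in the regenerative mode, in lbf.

F ≈ 95100 lbf

With equal pressure on both faces, forces on the annular region cancel; the net push is pressure × rod cross-section.
Rod cross-section A_rod = π/4 × (5.89 in)² = 27.25 in^2
F = P × A_rod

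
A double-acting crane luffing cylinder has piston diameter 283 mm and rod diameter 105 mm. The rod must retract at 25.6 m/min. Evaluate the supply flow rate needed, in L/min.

Rod-side annular area A_ann = π/4 × (283² − 105²) = 54240 mm^2
Q = A × v

Q ≈ 1390 L/min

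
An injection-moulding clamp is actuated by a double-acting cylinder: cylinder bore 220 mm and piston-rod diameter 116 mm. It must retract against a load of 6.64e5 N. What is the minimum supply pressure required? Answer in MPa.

Rod-side annular area A_ann = π/4 × (220² − 116²) = 27440 mm^2
Retraction: pressure acts on the annular area.
P = F / A = 6.64e5 N / A

P ≈ 24.2 MPa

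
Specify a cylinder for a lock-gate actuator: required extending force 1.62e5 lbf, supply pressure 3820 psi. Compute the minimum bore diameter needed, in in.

Extension force acts on the full piston face: F = P × (π/4)D².
D = √(4F / (πP)) = √(4 × 1.62e5 lbf / (π × 3820 psi))

D ≈ 7.35 in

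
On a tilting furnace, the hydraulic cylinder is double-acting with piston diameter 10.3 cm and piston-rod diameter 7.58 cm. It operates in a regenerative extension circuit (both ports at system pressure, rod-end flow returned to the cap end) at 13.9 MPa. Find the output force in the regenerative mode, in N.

F ≈ 62700 N

With equal pressure on both faces, forces on the annular region cancel; the net push is pressure × rod cross-section.
Rod cross-section A_rod = π/4 × (7.58 cm)² = 45.13 cm^2
F = P × A_rod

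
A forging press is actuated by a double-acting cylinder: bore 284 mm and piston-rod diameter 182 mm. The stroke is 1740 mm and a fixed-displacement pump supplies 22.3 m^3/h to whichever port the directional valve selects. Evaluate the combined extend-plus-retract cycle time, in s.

t ≈ 28.3 s

Cap-side area A_cap = π/4 × (284 mm)² = 63350 mm^2
Rod-side annular area A_ann = π/4 × (284² − 182²) = 37330 mm^2
t_ext = A_cap·L/Q = 17.79 s
t_ret = A_ann·L/Q = 10.49 s
t_cycle = t_ext + t_ret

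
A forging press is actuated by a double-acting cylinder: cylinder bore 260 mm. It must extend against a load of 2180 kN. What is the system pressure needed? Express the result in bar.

Cap-side area A_cap = π/4 × (260 mm)² = 53090 mm^2
P = F / A = 2180 kN / A

P ≈ 411 bar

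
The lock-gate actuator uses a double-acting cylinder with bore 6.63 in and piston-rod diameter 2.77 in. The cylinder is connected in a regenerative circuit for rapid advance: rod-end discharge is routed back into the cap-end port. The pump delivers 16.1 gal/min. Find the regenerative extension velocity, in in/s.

v ≈ 10.3 in/s

In regeneration the rod-end outflow joins the pump flow into the cap end, so the net volume the pump must supply per unit advance equals the rod cross-section area.
Rod cross-section A_rod = π/4 × (2.77 in)² = 6.026 in^2
v = Q_pump / A_rod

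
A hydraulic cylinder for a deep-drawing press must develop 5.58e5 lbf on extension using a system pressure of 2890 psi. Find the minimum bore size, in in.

Extension force acts on the full piston face: F = P × (π/4)D².
D = √(4F / (πP)) = √(4 × 5.58e5 lbf / (π × 2890 psi))

D ≈ 15.7 in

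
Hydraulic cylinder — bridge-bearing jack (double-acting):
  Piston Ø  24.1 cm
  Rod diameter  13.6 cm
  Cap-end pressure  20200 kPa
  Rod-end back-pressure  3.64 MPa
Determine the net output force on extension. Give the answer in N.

Cap-side area A_cap = π/4 × (24.1 cm)² = 456.2 cm^2
Rod-side annular area A_ann = π/4 × (24.1² − 13.6²) = 310.9 cm^2
Net thrust = P_cap·A_cap − P_rod·A_ann = 9.215e5 N − 1.132e5 N

F ≈ 8.08e5 N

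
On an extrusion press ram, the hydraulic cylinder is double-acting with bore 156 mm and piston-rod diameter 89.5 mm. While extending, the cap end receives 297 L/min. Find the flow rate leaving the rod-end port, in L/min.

Q_out ≈ 199 L/min

Cap-side area A_cap = π/4 × (156 mm)² = 19110 mm^2
Rod-side annular area A_ann = π/4 × (156² − 89.5²) = 12820 mm^2
Piston speed v = Q_in/A_cap; rod-end outflow Q_out = v × A_ann = Q_in × A_ann/A_cap.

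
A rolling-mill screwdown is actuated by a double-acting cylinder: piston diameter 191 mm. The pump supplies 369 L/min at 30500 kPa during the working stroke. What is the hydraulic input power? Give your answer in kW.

W ≈ 188 kW

Hydraulic power = P × Q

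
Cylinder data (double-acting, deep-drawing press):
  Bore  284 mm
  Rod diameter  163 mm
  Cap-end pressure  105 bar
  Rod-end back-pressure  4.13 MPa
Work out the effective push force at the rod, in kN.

F ≈ 490 kN

Cap-side area A_cap = π/4 × (284 mm)² = 63350 mm^2
Rod-side annular area A_ann = π/4 × (284² − 163²) = 42480 mm^2
Net thrust = P_cap·A_cap − P_rod·A_ann = 665.1 kN − 175.4 kN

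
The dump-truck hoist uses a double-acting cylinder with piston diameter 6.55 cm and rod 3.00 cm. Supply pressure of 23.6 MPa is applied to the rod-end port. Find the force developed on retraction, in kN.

Rod-side annular area A_ann = π/4 × (6.55² − 3.00²) = 26.63 cm^2
On retraction the pressure acts on the annular area (bore minus rod).
F = P × A_ann

F ≈ 62.8 kN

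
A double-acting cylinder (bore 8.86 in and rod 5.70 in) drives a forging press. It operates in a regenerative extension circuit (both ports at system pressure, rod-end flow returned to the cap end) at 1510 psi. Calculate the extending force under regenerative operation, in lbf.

With equal pressure on both faces, forces on the annular region cancel; the net push is pressure × rod cross-section.
Rod cross-section A_rod = π/4 × (5.70 in)² = 25.52 in^2
F = P × A_rod

F ≈ 38500 lbf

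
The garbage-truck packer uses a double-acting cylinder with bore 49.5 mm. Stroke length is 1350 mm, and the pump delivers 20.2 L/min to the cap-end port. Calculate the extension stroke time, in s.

t ≈ 7.72 s

Cap-side area A_cap = π/4 × (49.5 mm)² = 1924 mm^2
Swept volume V = A × L; t = V / Q = A·L / Q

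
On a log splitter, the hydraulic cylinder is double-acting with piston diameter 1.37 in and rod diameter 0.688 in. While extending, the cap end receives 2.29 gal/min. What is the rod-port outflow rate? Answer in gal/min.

Cap-side area A_cap = π/4 × (1.37 in)² = 1.474 in^2
Rod-side annular area A_ann = π/4 × (1.37² − 0.688²) = 1.102 in^2
Piston speed v = Q_in/A_cap; rod-end outflow Q_out = v × A_ann = Q_in × A_ann/A_cap.

Q_out ≈ 1.71 gal/min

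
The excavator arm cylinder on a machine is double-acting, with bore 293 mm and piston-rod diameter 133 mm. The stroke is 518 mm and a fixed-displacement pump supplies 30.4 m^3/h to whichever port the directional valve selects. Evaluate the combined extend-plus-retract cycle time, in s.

Cap-side area A_cap = π/4 × (293 mm)² = 67430 mm^2
Rod-side annular area A_ann = π/4 × (293² − 133²) = 53530 mm^2
t_ext = A_cap·L/Q = 4.136 s
t_ret = A_ann·L/Q = 3.284 s
t_cycle = t_ext + t_ret

t ≈ 7.42 s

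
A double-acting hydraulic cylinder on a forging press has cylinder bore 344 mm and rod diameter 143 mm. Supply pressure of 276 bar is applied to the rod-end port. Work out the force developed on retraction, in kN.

F ≈ 2120 kN

Rod-side annular area A_ann = π/4 × (344² − 143²) = 76880 mm^2
On retraction the pressure acts on the annular area (bore minus rod).
F = P × A_ann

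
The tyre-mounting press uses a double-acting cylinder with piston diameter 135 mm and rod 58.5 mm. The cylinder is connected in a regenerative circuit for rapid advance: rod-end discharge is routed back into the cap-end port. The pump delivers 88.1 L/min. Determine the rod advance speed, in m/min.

v ≈ 32.8 m/min

In regeneration the rod-end outflow joins the pump flow into the cap end, so the net volume the pump must supply per unit advance equals the rod cross-section area.
Rod cross-section A_rod = π/4 × (58.5 mm)² = 2688 mm^2
v = Q_pump / A_rod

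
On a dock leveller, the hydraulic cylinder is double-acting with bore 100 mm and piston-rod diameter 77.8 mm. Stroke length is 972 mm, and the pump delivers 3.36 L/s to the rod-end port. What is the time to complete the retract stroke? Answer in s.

t ≈ 0.897 s

Rod-side annular area A_ann = π/4 × (100² − 77.8²) = 3100 mm^2
Swept volume V = A × L; t = V / Q = A·L / Q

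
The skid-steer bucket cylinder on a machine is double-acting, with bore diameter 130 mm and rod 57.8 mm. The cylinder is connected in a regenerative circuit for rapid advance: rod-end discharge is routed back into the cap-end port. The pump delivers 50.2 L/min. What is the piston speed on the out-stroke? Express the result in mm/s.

In regeneration the rod-end outflow joins the pump flow into the cap end, so the net volume the pump must supply per unit advance equals the rod cross-section area.
Rod cross-section A_rod = π/4 × (57.8 mm)² = 2624 mm^2
v = Q_pump / A_rod

v ≈ 319 mm/s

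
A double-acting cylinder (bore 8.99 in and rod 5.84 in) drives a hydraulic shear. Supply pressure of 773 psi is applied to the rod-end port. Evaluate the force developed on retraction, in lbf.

Rod-side annular area A_ann = π/4 × (8.99² − 5.84²) = 36.69 in^2
On retraction the pressure acts on the annular area (bore minus rod).
F = P × A_ann

F ≈ 28400 lbf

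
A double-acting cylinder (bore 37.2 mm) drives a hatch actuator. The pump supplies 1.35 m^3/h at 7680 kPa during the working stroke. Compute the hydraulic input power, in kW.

Hydraulic power = P × Q

W ≈ 2.88 kW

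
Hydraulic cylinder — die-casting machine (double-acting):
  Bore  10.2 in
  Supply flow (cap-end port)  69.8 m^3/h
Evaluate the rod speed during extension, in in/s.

v ≈ 14.5 in/s

Cap-side area A_cap = π/4 × (10.2 in)² = 81.71 in^2
v = Q / A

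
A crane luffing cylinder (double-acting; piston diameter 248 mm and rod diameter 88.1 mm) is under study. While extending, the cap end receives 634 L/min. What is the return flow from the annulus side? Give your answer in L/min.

Cap-side area A_cap = π/4 × (248 mm)² = 48310 mm^2
Rod-side annular area A_ann = π/4 × (248² − 88.1²) = 42210 mm^2
Piston speed v = Q_in/A_cap; rod-end outflow Q_out = v × A_ann = Q_in × A_ann/A_cap.

Q_out ≈ 554 L/min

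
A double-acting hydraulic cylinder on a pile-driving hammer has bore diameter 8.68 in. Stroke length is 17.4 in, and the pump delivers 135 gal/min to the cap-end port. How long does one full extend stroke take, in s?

t ≈ 1.98 s

Cap-side area A_cap = π/4 × (8.68 in)² = 59.17 in^2
Swept volume V = A × L; t = V / Q = A·L / Q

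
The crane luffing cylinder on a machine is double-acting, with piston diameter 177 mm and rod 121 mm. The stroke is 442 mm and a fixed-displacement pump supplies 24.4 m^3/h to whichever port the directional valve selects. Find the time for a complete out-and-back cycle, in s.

t ≈ 2.46 s

Cap-side area A_cap = π/4 × (177 mm)² = 24610 mm^2
Rod-side annular area A_ann = π/4 × (177² − 121²) = 13110 mm^2
t_ext = A_cap·L/Q = 1.605 s
t_ret = A_ann·L/Q = 0.8547 s
t_cycle = t_ext + t_ret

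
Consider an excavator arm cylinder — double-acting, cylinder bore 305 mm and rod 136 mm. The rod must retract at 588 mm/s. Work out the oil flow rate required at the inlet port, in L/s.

Rod-side annular area A_ann = π/4 × (305² − 136²) = 58530 mm^2
Q = A × v

Q ≈ 34.4 L/s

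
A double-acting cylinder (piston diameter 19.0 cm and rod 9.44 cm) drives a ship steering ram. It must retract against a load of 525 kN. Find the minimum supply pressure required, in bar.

Rod-side annular area A_ann = π/4 × (19.0² − 9.44²) = 213.5 cm^2
Retraction: pressure acts on the annular area.
P = F / A = 525 kN / A

P ≈ 246 bar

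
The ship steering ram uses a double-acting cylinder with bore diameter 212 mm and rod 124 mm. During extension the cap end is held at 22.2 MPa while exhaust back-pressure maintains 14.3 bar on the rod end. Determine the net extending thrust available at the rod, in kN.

Cap-side area A_cap = π/4 × (212 mm)² = 35300 mm^2
Rod-side annular area A_ann = π/4 × (212² − 124²) = 23220 mm^2
Net thrust = P_cap·A_cap − P_rod·A_ann = 783.6 kN − 33.21 kN

F ≈ 750 kN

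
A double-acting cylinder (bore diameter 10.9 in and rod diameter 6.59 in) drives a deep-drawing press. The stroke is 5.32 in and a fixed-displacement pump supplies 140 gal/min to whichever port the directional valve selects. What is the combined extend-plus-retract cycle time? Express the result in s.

t ≈ 1.51 s

Cap-side area A_cap = π/4 × (10.9 in)² = 93.31 in^2
Rod-side annular area A_ann = π/4 × (10.9² − 6.59²) = 59.20 in^2
t_ext = A_cap·L/Q = 0.9210 s
t_ret = A_ann·L/Q = 0.5844 s
t_cycle = t_ext + t_ret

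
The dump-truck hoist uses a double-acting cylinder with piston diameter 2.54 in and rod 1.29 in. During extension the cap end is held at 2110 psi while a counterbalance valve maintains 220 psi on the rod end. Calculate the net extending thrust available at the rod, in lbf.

F ≈ 9860 lbf

Cap-side area A_cap = π/4 × (2.54 in)² = 5.067 in^2
Rod-side annular area A_ann = π/4 × (2.54² − 1.29²) = 3.760 in^2
Net thrust = P_cap·A_cap − P_rod·A_ann = 10690 lbf − 827.2 lbf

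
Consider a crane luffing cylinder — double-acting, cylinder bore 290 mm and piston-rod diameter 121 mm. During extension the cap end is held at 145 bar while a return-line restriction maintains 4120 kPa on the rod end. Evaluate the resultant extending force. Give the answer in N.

Cap-side area A_cap = π/4 × (290 mm)² = 66050 mm^2
Rod-side annular area A_ann = π/4 × (290² − 121²) = 54550 mm^2
Net thrust = P_cap·A_cap − P_rod·A_ann = 9.578e5 N − 2.248e5 N

F ≈ 7.33e5 N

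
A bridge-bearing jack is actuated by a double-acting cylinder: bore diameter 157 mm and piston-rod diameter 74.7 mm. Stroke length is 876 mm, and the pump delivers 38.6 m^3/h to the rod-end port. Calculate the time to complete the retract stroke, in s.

Rod-side annular area A_ann = π/4 × (157² − 74.7²) = 14980 mm^2
Swept volume V = A × L; t = V / Q = A·L / Q

t ≈ 1.22 s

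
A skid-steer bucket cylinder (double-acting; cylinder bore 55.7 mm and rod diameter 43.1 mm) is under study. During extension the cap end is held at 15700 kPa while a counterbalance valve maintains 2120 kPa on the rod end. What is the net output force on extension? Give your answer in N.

Cap-side area A_cap = π/4 × (55.7 mm)² = 2437 mm^2
Rod-side annular area A_ann = π/4 × (55.7² − 43.1²) = 977.7 mm^2
Net thrust = P_cap·A_cap − P_rod·A_ann = 38260 N − 2073 N

F ≈ 36200 N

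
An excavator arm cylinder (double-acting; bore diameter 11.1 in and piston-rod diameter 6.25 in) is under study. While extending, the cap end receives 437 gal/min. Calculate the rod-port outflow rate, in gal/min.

Q_out ≈ 298 gal/min

Cap-side area A_cap = π/4 × (11.1 in)² = 96.77 in^2
Rod-side annular area A_ann = π/4 × (11.1² − 6.25²) = 66.09 in^2
Piston speed v = Q_in/A_cap; rod-end outflow Q_out = v × A_ann = Q_in × A_ann/A_cap.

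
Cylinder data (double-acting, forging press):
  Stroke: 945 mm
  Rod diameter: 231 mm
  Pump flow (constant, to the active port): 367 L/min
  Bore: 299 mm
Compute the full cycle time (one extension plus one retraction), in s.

Cap-side area A_cap = π/4 × (299 mm)² = 70220 mm^2
Rod-side annular area A_ann = π/4 × (299² − 231²) = 28310 mm^2
t_ext = A_cap·L/Q = 10.85 s
t_ret = A_ann·L/Q = 4.373 s
t_cycle = t_ext + t_ret

t ≈ 15.2 s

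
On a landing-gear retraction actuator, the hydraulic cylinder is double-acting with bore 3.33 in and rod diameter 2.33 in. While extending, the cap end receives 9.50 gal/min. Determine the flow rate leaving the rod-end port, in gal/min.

Q_out ≈ 4.85 gal/min

Cap-side area A_cap = π/4 × (3.33 in)² = 8.709 in^2
Rod-side annular area A_ann = π/4 × (3.33² − 2.33²) = 4.445 in^2
Piston speed v = Q_in/A_cap; rod-end outflow Q_out = v × A_ann = Q_in × A_ann/A_cap.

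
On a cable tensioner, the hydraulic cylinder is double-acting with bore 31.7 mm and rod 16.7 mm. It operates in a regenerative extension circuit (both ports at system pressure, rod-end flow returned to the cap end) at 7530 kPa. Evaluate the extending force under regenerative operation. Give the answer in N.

With equal pressure on both faces, forces on the annular region cancel; the net push is pressure × rod cross-section.
Rod cross-section A_rod = π/4 × (16.7 mm)² = 219.0 mm^2
F = P × A_rod

F ≈ 1650 N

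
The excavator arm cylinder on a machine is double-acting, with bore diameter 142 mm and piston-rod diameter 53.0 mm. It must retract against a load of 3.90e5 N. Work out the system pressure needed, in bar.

Rod-side annular area A_ann = π/4 × (142² − 53.0²) = 13630 mm^2
Retraction: pressure acts on the annular area.
P = F / A = 3.90e5 N / A

P ≈ 286 bar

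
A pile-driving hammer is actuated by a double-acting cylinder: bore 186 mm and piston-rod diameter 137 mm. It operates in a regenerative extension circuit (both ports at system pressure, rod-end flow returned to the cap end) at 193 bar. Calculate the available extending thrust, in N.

F ≈ 2.85e5 N

With equal pressure on both faces, forces on the annular region cancel; the net push is pressure × rod cross-section.
Rod cross-section A_rod = π/4 × (137 mm)² = 14740 mm^2
F = P × A_rod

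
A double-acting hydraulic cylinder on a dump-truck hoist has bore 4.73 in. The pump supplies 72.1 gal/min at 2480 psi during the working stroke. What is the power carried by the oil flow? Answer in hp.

Hydraulic power = P × Q

W ≈ 104 hp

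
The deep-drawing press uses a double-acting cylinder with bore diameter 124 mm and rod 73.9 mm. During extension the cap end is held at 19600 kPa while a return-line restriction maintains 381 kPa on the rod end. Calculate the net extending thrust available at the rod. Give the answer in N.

F ≈ 2.34e5 N

Cap-side area A_cap = π/4 × (124 mm)² = 12080 mm^2
Rod-side annular area A_ann = π/4 × (124² − 73.9²) = 7787 mm^2
Net thrust = P_cap·A_cap − P_rod·A_ann = 2.367e5 N − 2967 N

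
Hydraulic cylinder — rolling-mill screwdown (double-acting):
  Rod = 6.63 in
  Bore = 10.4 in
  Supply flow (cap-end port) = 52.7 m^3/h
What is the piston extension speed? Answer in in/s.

Cap-side area A_cap = π/4 × (10.4 in)² = 84.95 in^2
v = Q / A

v ≈ 10.5 in/s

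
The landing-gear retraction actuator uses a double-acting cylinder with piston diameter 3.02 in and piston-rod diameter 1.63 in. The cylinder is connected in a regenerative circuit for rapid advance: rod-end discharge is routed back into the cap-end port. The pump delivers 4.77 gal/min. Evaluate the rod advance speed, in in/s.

v ≈ 8.80 in/s

In regeneration the rod-end outflow joins the pump flow into the cap end, so the net volume the pump must supply per unit advance equals the rod cross-section area.
Rod cross-section A_rod = π/4 × (1.63 in)² = 2.087 in^2
v = Q_pump / A_rod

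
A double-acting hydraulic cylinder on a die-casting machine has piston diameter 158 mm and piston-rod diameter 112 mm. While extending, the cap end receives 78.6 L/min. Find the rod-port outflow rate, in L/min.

Cap-side area A_cap = π/4 × (158 mm)² = 19610 mm^2
Rod-side annular area A_ann = π/4 × (158² − 112²) = 9755 mm^2
Piston speed v = Q_in/A_cap; rod-end outflow Q_out = v × A_ann = Q_in × A_ann/A_cap.

Q_out ≈ 39.1 L/min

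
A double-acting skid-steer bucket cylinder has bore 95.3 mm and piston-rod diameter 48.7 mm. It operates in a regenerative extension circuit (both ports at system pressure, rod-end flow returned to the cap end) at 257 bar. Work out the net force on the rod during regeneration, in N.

F ≈ 47900 N

With equal pressure on both faces, forces on the annular region cancel; the net push is pressure × rod cross-section.
Rod cross-section A_rod = π/4 × (48.7 mm)² = 1863 mm^2
F = P × A_rod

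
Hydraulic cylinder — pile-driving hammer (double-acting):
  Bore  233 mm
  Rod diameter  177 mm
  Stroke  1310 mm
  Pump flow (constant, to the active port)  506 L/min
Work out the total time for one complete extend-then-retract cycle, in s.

Cap-side area A_cap = π/4 × (233 mm)² = 42640 mm^2
Rod-side annular area A_ann = π/4 × (233² − 177²) = 18030 mm^2
t_ext = A_cap·L/Q = 6.623 s
t_ret = A_ann·L/Q = 2.801 s
t_cycle = t_ext + t_ret

t ≈ 9.42 s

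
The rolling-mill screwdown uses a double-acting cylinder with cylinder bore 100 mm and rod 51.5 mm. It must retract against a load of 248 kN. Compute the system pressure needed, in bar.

P ≈ 430 bar

Rod-side annular area A_ann = π/4 × (100² − 51.5²) = 5771 mm^2
Retraction: pressure acts on the annular area.
P = F / A = 248 kN / A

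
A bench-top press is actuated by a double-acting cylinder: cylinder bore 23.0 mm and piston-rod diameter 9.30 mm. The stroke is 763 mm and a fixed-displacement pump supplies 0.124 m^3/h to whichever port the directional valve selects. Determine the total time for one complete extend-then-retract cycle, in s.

t ≈ 16.9 s

Cap-side area A_cap = π/4 × (23.0 mm)² = 415.5 mm^2
Rod-side annular area A_ann = π/4 × (23.0² − 9.30²) = 347.5 mm^2
t_ext = A_cap·L/Q = 9.203 s
t_ret = A_ann·L/Q = 7.699 s
t_cycle = t_ext + t_ret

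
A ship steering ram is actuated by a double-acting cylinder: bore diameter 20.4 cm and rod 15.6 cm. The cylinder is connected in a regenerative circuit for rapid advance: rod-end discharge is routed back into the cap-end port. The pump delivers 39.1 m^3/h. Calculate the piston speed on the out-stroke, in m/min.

In regeneration the rod-end outflow joins the pump flow into the cap end, so the net volume the pump must supply per unit advance equals the rod cross-section area.
Rod cross-section A_rod = π/4 × (15.6 cm)² = 191.1 cm^2
v = Q_pump / A_rod

v ≈ 34.1 m/min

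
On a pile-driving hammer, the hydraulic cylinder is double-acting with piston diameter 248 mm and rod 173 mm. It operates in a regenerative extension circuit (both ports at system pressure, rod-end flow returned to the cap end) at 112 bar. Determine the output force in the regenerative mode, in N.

F ≈ 2.63e5 N

With equal pressure on both faces, forces on the annular region cancel; the net push is pressure × rod cross-section.
Rod cross-section A_rod = π/4 × (173 mm)² = 23510 mm^2
F = P × A_rod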